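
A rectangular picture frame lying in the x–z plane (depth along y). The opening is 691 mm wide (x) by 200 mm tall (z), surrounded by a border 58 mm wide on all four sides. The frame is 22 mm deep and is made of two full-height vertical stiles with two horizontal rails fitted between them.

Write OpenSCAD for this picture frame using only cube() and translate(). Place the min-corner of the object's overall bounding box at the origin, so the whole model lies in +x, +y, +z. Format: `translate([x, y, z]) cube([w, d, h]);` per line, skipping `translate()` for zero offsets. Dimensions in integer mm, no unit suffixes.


cube([58, 22, 316]);
translate([749, 0, 0]) cube([58, 22, 316]);
translate([58, 0, 0]) cube([691, 22, 58]);
translate([58, 0, 258]) cube([691, 22, 58]);


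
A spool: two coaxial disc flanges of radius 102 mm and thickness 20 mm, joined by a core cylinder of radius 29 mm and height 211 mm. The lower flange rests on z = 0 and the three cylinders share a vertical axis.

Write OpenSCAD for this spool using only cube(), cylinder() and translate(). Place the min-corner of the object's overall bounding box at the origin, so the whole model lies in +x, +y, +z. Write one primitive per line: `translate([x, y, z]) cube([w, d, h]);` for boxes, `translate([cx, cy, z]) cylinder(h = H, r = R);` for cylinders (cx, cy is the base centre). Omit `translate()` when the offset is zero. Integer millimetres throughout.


translate([102, 102, 0]) cylinder(h = 20, r = 102);
translate([102, 102, 20]) cylinder(h = 211, r = 29);
translate([102, 102, 231]) cylinder(h = 20, r = 102);


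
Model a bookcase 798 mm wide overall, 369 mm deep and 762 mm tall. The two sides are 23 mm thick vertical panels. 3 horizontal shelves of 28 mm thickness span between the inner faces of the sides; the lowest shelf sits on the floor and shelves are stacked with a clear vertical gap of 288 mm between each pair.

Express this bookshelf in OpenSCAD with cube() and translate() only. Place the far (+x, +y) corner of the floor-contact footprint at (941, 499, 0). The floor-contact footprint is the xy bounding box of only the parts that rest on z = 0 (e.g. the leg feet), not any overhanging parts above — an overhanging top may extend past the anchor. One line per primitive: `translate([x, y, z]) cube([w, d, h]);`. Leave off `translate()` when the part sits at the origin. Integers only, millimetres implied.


translate([143, 130, 0]) cube([23, 369, 762]);
translate([918, 130, 0]) cube([23, 369, 762]);
translate([166, 130, 0]) cube([752, 369, 28]);
translate([166, 130, 316]) cube([752, 369, 28]);
translate([166, 130, 632]) cube([752, 369, 28]);


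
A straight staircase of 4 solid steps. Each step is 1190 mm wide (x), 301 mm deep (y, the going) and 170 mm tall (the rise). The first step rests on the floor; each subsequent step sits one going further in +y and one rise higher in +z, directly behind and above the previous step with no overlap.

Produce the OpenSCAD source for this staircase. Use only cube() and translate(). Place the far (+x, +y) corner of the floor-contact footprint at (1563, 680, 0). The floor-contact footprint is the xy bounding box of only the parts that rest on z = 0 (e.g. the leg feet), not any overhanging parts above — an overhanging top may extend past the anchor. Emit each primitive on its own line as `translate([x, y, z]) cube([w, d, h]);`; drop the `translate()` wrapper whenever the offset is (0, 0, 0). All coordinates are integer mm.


translate([373, 379, 0]) cube([1190, 301, 170]);
translate([373, 680, 170]) cube([1190, 301, 170]);
translate([373, 981, 340]) cube([1190, 301, 170]);
translate([373, 1282, 510]) cube([1190, 301, 170]);


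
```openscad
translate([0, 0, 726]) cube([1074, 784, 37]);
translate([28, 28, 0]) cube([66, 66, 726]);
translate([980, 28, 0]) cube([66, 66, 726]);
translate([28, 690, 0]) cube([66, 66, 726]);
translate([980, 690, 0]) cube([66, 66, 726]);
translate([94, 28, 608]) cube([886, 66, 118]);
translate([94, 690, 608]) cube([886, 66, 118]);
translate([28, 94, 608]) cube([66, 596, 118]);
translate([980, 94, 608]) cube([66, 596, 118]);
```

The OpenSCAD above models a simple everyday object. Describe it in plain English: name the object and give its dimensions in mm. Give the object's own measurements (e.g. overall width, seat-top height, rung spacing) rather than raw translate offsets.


A rectangular dining table. The top is 1074×784×37 mm with its upper surface at z = 763 mm. It stands on four 66×66 mm square legs, each inset 28 mm from the nearest pair of top edges, running from the floor to the underside of the top. Four apron rails, 66 mm thick and 118 mm tall, run between adjacent legs with their top edges flush with the underside of the top and their outer faces flush with the legs' outer faces.


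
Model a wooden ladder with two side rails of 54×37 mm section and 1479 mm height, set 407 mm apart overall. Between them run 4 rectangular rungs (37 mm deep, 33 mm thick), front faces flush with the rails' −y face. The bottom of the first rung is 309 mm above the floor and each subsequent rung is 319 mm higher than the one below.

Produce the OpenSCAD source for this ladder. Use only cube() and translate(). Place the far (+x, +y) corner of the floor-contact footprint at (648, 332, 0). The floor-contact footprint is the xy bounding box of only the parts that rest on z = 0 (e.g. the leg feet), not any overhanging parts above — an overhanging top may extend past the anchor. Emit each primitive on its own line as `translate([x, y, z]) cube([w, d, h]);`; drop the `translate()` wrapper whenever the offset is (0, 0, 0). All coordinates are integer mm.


translate([241, 295, 0]) cube([54, 37, 1479]);
translate([594, 295, 0]) cube([54, 37, 1479]);
translate([295, 295, 309]) cube([299, 37, 33]);
translate([295, 295, 628]) cube([299, 37, 33]);
translate([295, 295, 947]) cube([299, 37, 33]);
translate([295, 295, 1266]) cube([299, 37, 33]);


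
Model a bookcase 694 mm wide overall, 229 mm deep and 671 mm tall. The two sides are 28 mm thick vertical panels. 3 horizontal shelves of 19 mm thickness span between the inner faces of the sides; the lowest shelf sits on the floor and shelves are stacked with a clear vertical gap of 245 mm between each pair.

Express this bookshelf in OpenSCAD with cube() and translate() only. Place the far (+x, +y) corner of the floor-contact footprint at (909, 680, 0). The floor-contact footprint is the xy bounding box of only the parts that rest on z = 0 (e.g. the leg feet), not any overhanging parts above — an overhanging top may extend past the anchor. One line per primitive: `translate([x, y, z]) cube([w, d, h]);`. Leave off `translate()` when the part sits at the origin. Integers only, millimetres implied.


translate([215, 451, 0]) cube([28, 229, 671]);
translate([881, 451, 0]) cube([28, 229, 671]);
translate([243, 451, 0]) cube([638, 229, 19]);
translate([243, 451, 264]) cube([638, 229, 19]);
translate([243, 451, 528]) cube([638, 229, 19]);


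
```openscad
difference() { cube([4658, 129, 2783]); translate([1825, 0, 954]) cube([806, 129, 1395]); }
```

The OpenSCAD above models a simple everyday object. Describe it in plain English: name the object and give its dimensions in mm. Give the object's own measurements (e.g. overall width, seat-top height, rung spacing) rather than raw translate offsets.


A wall 4658 mm long (x), 129 mm thick (y), 2783 mm tall, with a rectangular window opening cut through it. The opening is 806 mm wide and 1395 mm tall; its sill is at z = 954 mm and its near (−x) edge is 1825 mm from the wall's −x end. The opening passes through the full wall thickness.


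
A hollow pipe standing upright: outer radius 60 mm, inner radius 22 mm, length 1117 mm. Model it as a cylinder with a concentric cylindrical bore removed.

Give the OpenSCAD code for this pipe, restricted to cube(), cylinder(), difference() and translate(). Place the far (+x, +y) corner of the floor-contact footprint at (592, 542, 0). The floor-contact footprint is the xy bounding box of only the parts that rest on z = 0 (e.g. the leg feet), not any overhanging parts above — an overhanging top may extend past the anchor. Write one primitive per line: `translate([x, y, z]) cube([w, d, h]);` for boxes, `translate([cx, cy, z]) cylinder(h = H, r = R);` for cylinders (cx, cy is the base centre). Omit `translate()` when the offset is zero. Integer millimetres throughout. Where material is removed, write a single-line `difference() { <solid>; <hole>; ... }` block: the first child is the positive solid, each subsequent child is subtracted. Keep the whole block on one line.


difference() { translate([532, 482, 0]) cylinder(h = 1117, r = 60); translate([532, 482, 0]) cylinder(h = 1117, r = 22); }


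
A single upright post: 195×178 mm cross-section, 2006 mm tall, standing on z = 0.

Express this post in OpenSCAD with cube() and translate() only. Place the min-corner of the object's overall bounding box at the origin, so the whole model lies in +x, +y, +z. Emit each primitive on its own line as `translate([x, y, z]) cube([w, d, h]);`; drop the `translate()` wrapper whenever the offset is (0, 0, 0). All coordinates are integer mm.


cube([195, 178, 2006]);


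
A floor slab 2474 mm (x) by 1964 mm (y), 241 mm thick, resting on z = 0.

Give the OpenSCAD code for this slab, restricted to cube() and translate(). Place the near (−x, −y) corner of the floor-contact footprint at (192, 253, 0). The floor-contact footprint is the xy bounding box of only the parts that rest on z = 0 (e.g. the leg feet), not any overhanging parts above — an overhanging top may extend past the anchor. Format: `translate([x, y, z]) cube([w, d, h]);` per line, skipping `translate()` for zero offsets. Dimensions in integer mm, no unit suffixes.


translate([192, 253, 0]) cube([2474, 1964, 241]);


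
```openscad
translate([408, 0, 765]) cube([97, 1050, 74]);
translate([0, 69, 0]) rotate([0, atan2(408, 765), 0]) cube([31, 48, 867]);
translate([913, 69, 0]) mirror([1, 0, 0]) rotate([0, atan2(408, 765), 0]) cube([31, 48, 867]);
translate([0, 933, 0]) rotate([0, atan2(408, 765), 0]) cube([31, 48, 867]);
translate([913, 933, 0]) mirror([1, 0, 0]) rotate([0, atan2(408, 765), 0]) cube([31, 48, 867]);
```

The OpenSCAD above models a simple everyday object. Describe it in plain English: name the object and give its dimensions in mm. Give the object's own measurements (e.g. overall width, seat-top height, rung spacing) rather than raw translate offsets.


A sawhorse. A 97×1050×74 mm beam (x, y, z) sits on two A-frame leg pairs. Each pair is two raked legs of 31×48 mm section (48 mm along y) splaying symmetrically in x. Each leg rises 765 mm vertically over 408 mm of horizontal reach and is 867 mm long along its own axis. Every leg's outer bottom edge rests on the floor and its outer top edge meets a bottom edge of the beam — the left legs (tilting toward +x) meet the beam's −x bottom edge, the right legs (their mirror images, tilting toward −x) meet its +x bottom edge — so the leg tops tuck under the beam, the beam's underside is 765 mm above the floor, and the feet are 913 mm apart outside-to-outside with the beam centred between them. The two leg pairs are set in 69 mm from either end of the beam.


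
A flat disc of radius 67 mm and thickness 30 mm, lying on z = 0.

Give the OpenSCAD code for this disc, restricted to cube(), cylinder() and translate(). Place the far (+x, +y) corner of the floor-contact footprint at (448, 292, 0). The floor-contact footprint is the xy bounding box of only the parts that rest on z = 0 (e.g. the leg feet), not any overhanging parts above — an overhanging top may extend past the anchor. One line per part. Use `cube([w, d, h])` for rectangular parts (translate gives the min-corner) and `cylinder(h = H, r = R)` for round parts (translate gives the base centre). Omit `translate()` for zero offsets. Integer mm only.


translate([381, 225, 0]) cylinder(h = 30, r = 67);


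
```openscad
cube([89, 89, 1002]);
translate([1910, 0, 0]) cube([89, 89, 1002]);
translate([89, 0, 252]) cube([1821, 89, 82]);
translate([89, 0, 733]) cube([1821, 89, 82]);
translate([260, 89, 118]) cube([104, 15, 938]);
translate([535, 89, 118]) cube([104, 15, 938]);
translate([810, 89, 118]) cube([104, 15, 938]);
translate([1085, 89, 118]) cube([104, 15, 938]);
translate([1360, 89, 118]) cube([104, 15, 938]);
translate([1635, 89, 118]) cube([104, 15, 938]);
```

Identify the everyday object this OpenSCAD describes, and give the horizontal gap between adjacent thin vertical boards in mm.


A fence section. The picket gap is 171 mm.

Two posts, two rails, 6 pickets — a fence section. Span 1821 mm holds 6 pickets of 104 mm with 7 equal gaps: ⌊(1821 − 6·104) / 7⌋ = 171 mm.


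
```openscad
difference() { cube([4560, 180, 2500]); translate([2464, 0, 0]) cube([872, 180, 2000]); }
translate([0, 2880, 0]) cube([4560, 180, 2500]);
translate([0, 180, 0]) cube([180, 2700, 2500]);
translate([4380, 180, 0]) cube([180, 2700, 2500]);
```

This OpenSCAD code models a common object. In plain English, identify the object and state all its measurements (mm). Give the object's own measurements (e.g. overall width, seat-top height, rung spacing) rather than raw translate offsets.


A single room: four walls, each 2500 mm tall and 180 mm thick, enclosing an outside footprint 4560×3060 mm (x × y), no floor or roof. The front and back walls (−y and +y sides) run the full x-width; the side walls fit between their inner faces. A door opening 872 mm wide and 2000 mm tall is cut through the front wall from the floor up, its −x edge 2464 mm from the wall's −x end.


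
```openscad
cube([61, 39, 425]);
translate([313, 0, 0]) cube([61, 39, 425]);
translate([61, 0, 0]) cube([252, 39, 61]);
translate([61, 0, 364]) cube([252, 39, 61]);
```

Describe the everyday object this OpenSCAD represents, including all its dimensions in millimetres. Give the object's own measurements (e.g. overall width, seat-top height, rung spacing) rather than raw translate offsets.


A rectangular picture frame lying in the x–z plane (depth along y). The opening is 252 mm wide (x) by 303 mm tall (z), surrounded by a border 61 mm wide on all four sides. The frame is 39 mm deep and is made of two full-height vertical stiles with two horizontal rails fitted between them.


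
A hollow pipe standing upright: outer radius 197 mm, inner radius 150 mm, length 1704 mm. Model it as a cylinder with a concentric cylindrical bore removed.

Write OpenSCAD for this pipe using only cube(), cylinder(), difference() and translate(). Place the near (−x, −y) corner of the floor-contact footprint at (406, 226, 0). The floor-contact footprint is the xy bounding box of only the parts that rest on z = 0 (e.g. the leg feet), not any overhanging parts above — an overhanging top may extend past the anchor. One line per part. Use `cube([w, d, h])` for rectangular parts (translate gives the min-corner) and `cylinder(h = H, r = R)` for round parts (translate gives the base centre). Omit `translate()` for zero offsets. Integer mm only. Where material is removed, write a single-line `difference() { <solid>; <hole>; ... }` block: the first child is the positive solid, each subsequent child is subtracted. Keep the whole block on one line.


difference() { translate([603, 423, 0]) cylinder(h = 1704, r = 197); translate([603, 423, 0]) cylinder(h = 1704, r = 150); }


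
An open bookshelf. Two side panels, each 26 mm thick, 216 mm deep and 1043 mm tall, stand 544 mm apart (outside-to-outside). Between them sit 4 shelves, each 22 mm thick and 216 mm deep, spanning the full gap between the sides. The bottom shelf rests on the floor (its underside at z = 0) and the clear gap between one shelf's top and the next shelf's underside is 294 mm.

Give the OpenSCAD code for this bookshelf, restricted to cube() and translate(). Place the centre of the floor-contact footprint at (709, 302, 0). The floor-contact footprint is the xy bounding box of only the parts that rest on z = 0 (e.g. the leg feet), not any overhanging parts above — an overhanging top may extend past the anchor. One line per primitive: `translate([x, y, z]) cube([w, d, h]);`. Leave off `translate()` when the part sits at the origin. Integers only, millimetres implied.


translate([437, 194, 0]) cube([26, 216, 1043]);
translate([955, 194, 0]) cube([26, 216, 1043]);
translate([463, 194, 0]) cube([492, 216, 22]);
translate([463, 194, 316]) cube([492, 216, 22]);
translate([463, 194, 632]) cube([492, 216, 22]);
translate([463, 194, 948]) cube([492, 216, 22]);


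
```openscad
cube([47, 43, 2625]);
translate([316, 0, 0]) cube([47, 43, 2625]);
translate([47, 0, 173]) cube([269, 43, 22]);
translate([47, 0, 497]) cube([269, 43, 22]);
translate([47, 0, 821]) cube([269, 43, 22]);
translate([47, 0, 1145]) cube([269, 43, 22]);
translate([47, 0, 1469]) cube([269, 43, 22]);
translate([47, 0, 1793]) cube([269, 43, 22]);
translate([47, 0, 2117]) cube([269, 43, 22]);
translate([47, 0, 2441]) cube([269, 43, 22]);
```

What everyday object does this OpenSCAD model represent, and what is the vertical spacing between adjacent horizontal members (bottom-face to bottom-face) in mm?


A ladder. The rung spacing is 324 mm.

Two tall 47×43 posts with 8 short bars between them — a ladder. Adjacent rungs sit at z = 173 and z = 497, so the spacing is 497 − 173 = 324 mm.


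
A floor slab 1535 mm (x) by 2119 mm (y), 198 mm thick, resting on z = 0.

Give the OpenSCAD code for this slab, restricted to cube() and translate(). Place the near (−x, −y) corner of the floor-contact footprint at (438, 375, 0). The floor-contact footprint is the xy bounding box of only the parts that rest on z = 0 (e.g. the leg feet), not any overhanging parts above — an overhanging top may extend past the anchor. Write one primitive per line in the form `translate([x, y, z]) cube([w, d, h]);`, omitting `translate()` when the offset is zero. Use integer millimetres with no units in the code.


translate([438, 375, 0]) cube([1535, 2119, 198]);


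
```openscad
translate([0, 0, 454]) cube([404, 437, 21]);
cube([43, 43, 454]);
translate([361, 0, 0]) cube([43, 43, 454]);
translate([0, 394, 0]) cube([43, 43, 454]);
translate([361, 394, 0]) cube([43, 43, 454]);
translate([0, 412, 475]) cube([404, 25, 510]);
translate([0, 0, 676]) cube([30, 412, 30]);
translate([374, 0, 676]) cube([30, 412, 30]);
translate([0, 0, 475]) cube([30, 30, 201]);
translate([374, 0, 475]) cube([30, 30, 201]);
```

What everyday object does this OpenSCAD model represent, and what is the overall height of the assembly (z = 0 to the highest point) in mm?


A chair. The overall height is 985 mm.

A slab on four corner posts with a tall panel at the back — a chair. The seat slab sits at z = 454 with thickness 21, and the 510 mm backrest starts at the seat top, so the overall height is 454 + 21 + 510 = 985 mm.


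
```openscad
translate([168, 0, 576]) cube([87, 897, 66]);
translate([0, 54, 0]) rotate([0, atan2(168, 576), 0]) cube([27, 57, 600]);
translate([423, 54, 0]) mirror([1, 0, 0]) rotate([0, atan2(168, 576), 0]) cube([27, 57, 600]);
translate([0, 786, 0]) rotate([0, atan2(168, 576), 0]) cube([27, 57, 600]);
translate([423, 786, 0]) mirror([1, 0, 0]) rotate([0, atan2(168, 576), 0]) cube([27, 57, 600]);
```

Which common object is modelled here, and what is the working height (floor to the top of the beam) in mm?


A sawhorse. The overall height is 642 mm.

A beam across two mirrored pairs of raked legs — a sawhorse. The beam's underside is at z = 576 (matching the legs' vertical rise in atan2(168, 576)) and the beam is 66 mm tall, so its top is at 576 + 66 = 642 mm. The raked legs top out at the beam's underside, so that is the highest point.


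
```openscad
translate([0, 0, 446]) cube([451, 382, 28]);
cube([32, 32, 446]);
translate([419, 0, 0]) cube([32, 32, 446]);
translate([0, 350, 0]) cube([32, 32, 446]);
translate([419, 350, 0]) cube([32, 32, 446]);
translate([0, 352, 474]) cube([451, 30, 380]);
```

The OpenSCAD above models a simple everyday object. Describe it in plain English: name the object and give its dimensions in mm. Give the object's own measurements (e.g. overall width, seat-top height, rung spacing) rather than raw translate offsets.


A chair. The seat is a 451×382×28 mm slab with its top at z = 474 mm, on four 32×32 mm corner legs (flush with the seat edges, standing on z = 0). A flat backrest 30 mm thick, 380 mm tall, spans the full seat width and rises from the seat top along its +y edge, rear face flush with the rear of the seat.


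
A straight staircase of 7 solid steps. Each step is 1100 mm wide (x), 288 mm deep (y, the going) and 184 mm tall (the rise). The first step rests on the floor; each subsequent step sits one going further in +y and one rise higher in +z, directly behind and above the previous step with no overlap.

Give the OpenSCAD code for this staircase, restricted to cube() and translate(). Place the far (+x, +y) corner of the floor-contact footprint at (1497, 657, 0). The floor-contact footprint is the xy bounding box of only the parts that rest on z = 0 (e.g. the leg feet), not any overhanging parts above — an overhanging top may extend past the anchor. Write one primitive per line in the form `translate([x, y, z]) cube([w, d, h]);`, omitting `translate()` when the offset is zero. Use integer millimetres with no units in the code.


translate([397, 369, 0]) cube([1100, 288, 184]);
translate([397, 657, 184]) cube([1100, 288, 184]);
translate([397, 945, 368]) cube([1100, 288, 184]);
translate([397, 1233, 552]) cube([1100, 288, 184]);
translate([397, 1521, 736]) cube([1100, 288, 184]);
translate([397, 1809, 920]) cube([1100, 288, 184]);
translate([397, 2097, 1104]) cube([1100, 288, 184]);


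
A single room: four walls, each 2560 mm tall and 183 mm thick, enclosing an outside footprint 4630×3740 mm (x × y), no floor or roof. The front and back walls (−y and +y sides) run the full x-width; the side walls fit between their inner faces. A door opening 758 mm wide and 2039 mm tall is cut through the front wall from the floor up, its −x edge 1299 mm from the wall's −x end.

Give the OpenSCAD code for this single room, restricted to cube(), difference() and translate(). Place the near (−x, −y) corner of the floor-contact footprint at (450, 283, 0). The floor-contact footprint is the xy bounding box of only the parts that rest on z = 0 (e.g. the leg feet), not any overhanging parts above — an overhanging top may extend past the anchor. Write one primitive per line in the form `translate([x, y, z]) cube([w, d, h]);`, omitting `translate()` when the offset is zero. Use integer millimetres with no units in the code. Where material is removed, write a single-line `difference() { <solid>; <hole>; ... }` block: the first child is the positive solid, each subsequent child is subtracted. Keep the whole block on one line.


difference() { translate([450, 283, 0]) cube([4630, 183, 2560]); translate([1749, 283, 0]) cube([758, 183, 2039]); }
translate([450, 3840, 0]) cube([4630, 183, 2560]);
translate([450, 466, 0]) cube([183, 3374, 2560]);
translate([4897, 466, 0]) cube([183, 3374, 2560]);


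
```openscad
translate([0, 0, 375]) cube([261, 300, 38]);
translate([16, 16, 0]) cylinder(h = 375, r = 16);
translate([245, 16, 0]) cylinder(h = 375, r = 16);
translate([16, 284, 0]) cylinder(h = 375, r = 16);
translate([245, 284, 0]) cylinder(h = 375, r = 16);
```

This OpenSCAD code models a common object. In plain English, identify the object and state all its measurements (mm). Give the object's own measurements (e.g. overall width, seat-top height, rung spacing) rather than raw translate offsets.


A four-legged stool. The seat is a 261×300×38 mm slab whose top surface is at z = 413 mm; four round legs, each 32 mm in diameter, run from the floor (z = 0) to the underside of the seat, each leg's axis is inset half a diameter from the nearest pair of seat edges (so the leg's bounding box is flush with the corner).


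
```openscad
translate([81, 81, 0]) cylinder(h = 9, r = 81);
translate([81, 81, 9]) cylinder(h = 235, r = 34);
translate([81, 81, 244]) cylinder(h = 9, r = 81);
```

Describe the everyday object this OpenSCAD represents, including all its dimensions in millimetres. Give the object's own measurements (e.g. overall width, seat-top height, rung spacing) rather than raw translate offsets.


A spool: two coaxial disc flanges of radius 81 mm and thickness 9 mm, joined by a core cylinder of radius 34 mm and height 235 mm. The lower flange rests on z = 0 and the three cylinders share a vertical axis.


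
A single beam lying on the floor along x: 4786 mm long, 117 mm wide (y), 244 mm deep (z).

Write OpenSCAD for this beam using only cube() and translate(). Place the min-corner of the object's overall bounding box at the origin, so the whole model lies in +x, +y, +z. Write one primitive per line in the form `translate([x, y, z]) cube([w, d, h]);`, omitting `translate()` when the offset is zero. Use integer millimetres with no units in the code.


cube([4786, 117, 244]);


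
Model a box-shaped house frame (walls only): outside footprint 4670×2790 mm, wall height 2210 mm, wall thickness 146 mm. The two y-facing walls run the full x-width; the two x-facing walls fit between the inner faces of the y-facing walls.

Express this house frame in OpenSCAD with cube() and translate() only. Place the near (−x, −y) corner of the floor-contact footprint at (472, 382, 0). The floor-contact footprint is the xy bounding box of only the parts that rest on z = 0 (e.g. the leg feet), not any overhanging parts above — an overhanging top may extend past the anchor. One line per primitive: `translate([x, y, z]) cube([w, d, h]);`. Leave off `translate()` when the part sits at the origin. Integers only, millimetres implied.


translate([472, 382, 0]) cube([4670, 146, 2210]);
translate([472, 3026, 0]) cube([4670, 146, 2210]);
translate([472, 528, 0]) cube([146, 2498, 2210]);
translate([4996, 528, 0]) cube([146, 2498, 2210]);


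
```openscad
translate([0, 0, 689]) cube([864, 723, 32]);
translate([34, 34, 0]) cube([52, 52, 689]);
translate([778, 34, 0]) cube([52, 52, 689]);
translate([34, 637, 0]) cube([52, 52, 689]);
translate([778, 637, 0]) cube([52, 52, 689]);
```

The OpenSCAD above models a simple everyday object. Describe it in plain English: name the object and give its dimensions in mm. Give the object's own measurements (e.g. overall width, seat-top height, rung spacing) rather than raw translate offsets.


A rectangular dining table. The top is 864×723×32 mm with its upper surface at z = 721 mm. It stands on four 52×52 mm square legs, each inset 34 mm from the nearest pair of top edges, running from the floor to the underside of the top.


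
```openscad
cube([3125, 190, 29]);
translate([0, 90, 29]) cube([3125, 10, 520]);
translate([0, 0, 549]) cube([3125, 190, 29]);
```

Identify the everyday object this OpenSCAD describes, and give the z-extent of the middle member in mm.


An I-beam. The web height is 520 mm.

Two wide flanges with a thin centred web — an I-beam. Overall 578 mm minus two 29 mm flanges gives a web of 578 − 2·29 = 520 mm.


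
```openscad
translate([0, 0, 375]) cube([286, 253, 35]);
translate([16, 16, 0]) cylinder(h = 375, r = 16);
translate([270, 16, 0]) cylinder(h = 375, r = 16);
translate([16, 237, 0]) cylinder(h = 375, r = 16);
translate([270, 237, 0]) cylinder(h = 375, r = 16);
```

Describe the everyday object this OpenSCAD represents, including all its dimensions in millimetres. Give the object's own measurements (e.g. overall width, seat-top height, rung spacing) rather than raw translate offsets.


A four-legged stool. The seat is a 286×253×35 mm slab whose top surface is at z = 410 mm; four round legs, each 32 mm in diameter, run from the floor (z = 0) to the underside of the seat, each leg's axis is inset half a diameter from the nearest pair of seat edges (so the leg's bounding box is flush with the corner).


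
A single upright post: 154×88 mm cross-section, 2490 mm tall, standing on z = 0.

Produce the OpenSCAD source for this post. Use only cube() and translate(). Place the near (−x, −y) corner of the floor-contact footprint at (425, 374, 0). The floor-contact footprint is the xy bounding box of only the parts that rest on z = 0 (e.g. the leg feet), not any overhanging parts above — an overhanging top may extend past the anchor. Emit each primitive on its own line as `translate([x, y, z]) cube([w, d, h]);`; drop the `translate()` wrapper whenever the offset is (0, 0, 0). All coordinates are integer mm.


translate([425, 374, 0]) cube([154, 88, 2490]);


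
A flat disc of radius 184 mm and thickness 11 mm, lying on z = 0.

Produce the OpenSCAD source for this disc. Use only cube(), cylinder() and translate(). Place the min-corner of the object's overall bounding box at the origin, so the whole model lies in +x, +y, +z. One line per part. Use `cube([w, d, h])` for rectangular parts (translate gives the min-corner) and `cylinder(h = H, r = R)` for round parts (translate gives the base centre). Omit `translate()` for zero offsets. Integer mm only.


translate([184, 184, 0]) cylinder(h = 11, r = 184);


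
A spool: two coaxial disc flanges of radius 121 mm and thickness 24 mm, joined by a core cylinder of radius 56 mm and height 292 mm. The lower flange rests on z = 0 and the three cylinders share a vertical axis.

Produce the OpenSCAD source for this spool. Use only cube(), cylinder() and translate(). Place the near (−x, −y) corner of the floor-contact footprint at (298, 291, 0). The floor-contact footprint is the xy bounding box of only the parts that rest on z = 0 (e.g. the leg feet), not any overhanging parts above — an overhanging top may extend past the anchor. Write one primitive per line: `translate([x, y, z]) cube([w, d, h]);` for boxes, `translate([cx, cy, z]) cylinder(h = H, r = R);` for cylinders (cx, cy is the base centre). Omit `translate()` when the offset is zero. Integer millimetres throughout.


translate([419, 412, 0]) cylinder(h = 24, r = 121);
translate([419, 412, 24]) cylinder(h = 292, r = 56);
translate([419, 412, 316]) cylinder(h = 24, r = 121);


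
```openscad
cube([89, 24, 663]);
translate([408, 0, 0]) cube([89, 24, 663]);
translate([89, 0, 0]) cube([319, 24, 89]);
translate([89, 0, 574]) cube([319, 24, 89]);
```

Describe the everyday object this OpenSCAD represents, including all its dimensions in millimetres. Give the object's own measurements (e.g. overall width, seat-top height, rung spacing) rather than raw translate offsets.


A rectangular picture frame lying in the x–z plane (depth along y). The opening is 319 mm wide (x) by 485 mm tall (z), surrounded by a border 89 mm wide on all four sides. The frame is 24 mm deep and is made of two full-height vertical stiles with two horizontal rails fitted between them.


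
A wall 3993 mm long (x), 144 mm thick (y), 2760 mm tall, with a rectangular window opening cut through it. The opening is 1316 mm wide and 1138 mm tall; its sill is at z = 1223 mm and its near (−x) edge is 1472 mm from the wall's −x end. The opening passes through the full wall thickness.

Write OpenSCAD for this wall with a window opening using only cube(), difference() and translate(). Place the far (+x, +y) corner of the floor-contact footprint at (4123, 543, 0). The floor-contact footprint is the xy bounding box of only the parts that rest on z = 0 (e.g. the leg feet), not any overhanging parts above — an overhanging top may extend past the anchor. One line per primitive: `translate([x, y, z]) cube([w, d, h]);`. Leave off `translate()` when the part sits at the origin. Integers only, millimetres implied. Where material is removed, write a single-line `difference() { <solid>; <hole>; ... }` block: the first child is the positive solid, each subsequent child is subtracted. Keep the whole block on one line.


difference() { translate([130, 399, 0]) cube([3993, 144, 2760]); translate([1602, 399, 1223]) cube([1316, 144, 1138]); }


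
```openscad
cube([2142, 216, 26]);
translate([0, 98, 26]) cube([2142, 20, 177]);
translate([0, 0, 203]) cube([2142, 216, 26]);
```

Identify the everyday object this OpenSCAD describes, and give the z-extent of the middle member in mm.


An I-beam. The web height is 177 mm.

Two wide flanges with a thin centred web — an I-beam. Overall 229 mm minus two 26 mm flanges gives a web of 229 − 2·26 = 177 mm.


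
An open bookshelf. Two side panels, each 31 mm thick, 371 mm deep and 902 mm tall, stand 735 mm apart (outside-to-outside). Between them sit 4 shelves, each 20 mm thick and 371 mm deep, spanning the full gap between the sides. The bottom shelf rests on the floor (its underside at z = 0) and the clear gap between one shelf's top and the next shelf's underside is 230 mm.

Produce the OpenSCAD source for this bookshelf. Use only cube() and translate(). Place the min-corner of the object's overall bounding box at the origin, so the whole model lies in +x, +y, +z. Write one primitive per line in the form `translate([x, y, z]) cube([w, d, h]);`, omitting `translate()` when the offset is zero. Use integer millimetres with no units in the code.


cube([31, 371, 902]);
translate([704, 0, 0]) cube([31, 371, 902]);
translate([31, 0, 0]) cube([673, 371, 20]);
translate([31, 0, 250]) cube([673, 371, 20]);
translate([31, 0, 500]) cube([673, 371, 20]);
translate([31, 0, 750]) cube([673, 371, 20]);


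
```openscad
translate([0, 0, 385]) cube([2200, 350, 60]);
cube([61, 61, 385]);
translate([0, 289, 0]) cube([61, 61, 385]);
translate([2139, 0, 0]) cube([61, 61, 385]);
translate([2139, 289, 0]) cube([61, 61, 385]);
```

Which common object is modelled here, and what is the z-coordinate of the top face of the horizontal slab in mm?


A bench. The seat-top height is 445 mm.

A long slab on four corner posts — a bench. The slab sits at z = 385 with thickness 60, so the top is 385 + 60 = 445 mm.


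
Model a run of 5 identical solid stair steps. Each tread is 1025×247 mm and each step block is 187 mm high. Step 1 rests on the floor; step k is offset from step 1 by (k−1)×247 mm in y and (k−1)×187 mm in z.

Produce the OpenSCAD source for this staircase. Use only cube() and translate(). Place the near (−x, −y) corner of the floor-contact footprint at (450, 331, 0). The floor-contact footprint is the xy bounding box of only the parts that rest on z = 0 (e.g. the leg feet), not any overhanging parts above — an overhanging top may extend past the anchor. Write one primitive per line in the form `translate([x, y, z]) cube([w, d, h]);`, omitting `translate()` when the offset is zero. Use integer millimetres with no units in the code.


translate([450, 331, 0]) cube([1025, 247, 187]);
translate([450, 578, 187]) cube([1025, 247, 187]);
translate([450, 825, 374]) cube([1025, 247, 187]);
translate([450, 1072, 561]) cube([1025, 247, 187]);
translate([450, 1319, 748]) cube([1025, 247, 187]);


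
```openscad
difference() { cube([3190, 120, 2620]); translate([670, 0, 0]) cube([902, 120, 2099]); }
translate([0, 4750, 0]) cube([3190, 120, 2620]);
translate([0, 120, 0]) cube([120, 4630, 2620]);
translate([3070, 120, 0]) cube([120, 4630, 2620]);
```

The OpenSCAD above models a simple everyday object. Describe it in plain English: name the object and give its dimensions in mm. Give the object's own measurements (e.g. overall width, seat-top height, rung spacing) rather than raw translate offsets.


A single room: four walls, each 2620 mm tall and 120 mm thick, enclosing an outside footprint 3190×4870 mm (x × y), no floor or roof. The front and back walls (−y and +y sides) run the full x-width; the side walls fit between their inner faces. A door opening 902 mm wide and 2099 mm tall is cut through the front wall from the floor up, its −x edge 670 mm from the wall's −x end.


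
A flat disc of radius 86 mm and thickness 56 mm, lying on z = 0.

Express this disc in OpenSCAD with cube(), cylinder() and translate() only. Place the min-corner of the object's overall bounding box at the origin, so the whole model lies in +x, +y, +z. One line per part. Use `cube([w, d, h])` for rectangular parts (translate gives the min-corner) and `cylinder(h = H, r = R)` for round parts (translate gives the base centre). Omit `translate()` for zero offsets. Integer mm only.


translate([86, 86, 0]) cylinder(h = 56, r = 86);


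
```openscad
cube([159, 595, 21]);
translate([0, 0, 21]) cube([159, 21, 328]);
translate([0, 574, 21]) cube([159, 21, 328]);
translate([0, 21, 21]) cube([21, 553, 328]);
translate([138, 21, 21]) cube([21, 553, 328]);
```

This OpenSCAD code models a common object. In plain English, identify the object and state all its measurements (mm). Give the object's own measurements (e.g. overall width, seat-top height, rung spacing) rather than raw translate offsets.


An open-topped rectangular box: outside dimensions 159×595×349 mm, with a uniform wall and base thickness of 21 mm. The base is a full 159×595 slab on the floor; four walls sit on top of the base. The front and back walls (the −y and +y sides) span the full width; the two side walls fit between them.


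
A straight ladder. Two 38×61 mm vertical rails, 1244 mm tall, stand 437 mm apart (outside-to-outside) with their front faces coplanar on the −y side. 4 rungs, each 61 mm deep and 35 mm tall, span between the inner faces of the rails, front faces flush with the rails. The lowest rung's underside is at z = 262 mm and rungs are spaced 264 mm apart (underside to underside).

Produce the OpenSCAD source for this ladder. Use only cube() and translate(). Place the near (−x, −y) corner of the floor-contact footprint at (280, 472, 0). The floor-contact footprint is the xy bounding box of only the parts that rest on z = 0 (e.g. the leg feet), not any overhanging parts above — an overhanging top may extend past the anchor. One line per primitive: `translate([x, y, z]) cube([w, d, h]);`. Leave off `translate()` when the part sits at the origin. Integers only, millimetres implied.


// rung span = 437 - 2*38 = 361
// rung[k] z = 262 + k*264
translate([280, 472, 0]) cube([38, 61, 1244]);
translate([679, 472, 0]) cube([38, 61, 1244]);
translate([318, 472, 262]) cube([361, 61, 35]);
translate([318, 472, 526]) cube([361, 61, 35]);
translate([318, 472, 790]) cube([361, 61, 35]);
translate([318, 472, 1054]) cube([361, 61, 35]);


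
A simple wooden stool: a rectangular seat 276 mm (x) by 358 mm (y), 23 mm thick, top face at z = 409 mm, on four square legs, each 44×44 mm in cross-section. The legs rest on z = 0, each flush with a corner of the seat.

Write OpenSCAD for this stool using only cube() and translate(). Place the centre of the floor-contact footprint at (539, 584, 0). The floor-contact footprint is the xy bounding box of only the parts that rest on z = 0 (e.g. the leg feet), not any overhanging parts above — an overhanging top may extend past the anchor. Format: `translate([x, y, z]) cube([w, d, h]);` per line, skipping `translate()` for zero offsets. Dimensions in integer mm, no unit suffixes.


translate([401, 405, 386]) cube([276, 358, 23]);
translate([401, 405, 0]) cube([44, 44, 386]);
translate([633, 405, 0]) cube([44, 44, 386]);
translate([401, 719, 0]) cube([44, 44, 386]);
translate([633, 719, 0]) cube([44, 44, 386]);


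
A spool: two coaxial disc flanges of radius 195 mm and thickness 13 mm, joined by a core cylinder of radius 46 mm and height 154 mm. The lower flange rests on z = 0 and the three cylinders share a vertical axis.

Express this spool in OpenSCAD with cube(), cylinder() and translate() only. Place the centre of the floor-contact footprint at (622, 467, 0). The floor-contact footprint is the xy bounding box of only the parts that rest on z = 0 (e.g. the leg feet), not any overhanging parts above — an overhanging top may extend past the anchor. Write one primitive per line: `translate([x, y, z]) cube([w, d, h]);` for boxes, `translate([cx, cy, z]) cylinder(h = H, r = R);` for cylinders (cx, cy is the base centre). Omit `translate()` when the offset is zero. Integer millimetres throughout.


translate([622, 467, 0]) cylinder(h = 13, r = 195);
translate([622, 467, 13]) cylinder(h = 154, r = 46);
translate([622, 467, 167]) cylinder(h = 13, r = 195);
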